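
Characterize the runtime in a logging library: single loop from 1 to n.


Reasoning: one pass through n items
Complexity: O(n)

O(n)


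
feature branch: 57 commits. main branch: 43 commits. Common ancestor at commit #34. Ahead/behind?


Common ancestor: commit #34
feature commits after divergence: 57 - 34 = 23
main commits after divergence: 43 - 34 = 9
feature is 23 commits ahead of main
main is 9 commits ahead of feature

feature ahead: 23, main ahead: 9


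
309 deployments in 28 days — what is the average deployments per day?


Formula: deployments per day = releases / days
= 309 / 28
= 11.036 deploys/day
(equivalently, 77.25 deploys/week)

11.036 deploys/day


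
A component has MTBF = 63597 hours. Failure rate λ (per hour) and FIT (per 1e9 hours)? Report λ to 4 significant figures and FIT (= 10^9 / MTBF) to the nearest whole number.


Formula: λ = 1 / MTBF; FIT = λ × 1e9 = 1e9 / MTBF
λ = 1 / 63597 ≈ 1.572e-05 failures/hour
FIT = 1e9 / 63597 ≈ 15724 failures per 1e9 hours (nearest whole number)

λ = 1.572e-05 /h, FIT = 15724


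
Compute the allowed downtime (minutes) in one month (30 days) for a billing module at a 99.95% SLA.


Formula: allowed downtime = period * (100 - SLA) / 100
Period (month (30 days)) = 43200 minutes
Unavailability fraction = (100 - 99.95) / 100
Allowed downtime = 43200 * (100 - 99.95) / 100
Allowed downtime = 21.6 minutes

21.6 minutes


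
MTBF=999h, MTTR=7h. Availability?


Availability = MTBF / (MTBF + MTTR)
Availability = 999 / (999 + 7)
Availability = 999 / 1006
Availability = 99.3042%

99.3042%


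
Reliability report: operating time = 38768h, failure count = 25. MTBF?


Formula: MTBF = Total operating time / Number of failures
MTBF = 38768 / 25
MTBF = 1550.72 hours

1550.72 hours


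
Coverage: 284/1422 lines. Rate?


Coverage = covered / total * 100
Coverage = 284 / 1422 * 100
Coverage = 19.97%

19.97%


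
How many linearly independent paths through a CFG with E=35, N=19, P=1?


Formula: V(G) = E - N + 2P
V(G) = 35 - 19 + 2*1
V(G) = 16 + 2
V(G) = 18

18


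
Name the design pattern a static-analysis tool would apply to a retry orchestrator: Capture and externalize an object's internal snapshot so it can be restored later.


This matches the Memento pattern

Memento


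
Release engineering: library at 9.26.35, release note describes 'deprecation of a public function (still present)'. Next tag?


Current: 9.26.35
Change category: 'deprecation of a public function (still present)' → minor bump
SemVer rule: minor bump → increment MINOR, reset PATCH to 0 (MAJOR unchanged)
New: 9.27.0

9.27.0


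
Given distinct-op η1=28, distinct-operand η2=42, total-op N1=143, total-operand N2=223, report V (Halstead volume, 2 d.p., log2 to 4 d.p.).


Formula: V = N * log2(η), where N = N1 + N2 and η = η1 + η2
η = 28 + 42 = 70
N = 143 + 223 = 366
log2(70) ≈ 6.1293
V = 366 * 6.1293 = 2243.32

2243.32


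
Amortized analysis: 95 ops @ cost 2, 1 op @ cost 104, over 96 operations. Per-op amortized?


Formula: Amortized cost = Total cost / Operations
Total cost = (95 * 2) + (1 * 104)
Total cost = 190 + 104 = 294
Amortized = 294 / 96 = 3.0625

3.0625


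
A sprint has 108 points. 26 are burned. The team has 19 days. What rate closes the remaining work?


Formula: Required rate = Remaining points / Days left
Remaining = 108 - 26 = 82 points
Required rate = 82 / 19 = 4.32 points/day

4.32 points/day


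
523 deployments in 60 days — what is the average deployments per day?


Formula: deployments per day = releases / days
= 523 / 60
= 8.717 deploys/day
(equivalently, 61.02 deploys/week)

8.717 deploys/day


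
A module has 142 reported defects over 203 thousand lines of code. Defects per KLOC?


Defect density = defects / KLOC
Defect density = 142 / 203
Defect density = 0.7 defects/KLOC

0.7 defects/KLOC


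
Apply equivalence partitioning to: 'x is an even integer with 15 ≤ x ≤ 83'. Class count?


Constraint: even integers in [15, 83]
Class 1: x < 15 — out-of-range invalid
Class 2: x in [15,83] but odd — wrong type invalid
Class 3: x in [15,83] and even — valid
Class 4: x > 83 — out-of-range invalid
Total equivalence classes: 4

4 equivalence classes


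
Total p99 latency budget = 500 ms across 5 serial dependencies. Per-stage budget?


Formula: per_stage = total_budget / stages
per_stage = 500 / 5
per_stage = 100.0 ms

100.0 ms


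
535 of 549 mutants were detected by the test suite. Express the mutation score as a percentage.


Mutation score = killed / total * 100
Mutation score = 535 / 549 * 100
Mutation score = 97.45%

97.45%


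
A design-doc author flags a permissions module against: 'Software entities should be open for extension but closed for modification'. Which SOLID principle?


This describes the Open/Closed Principle (OCP)

Open/Closed Principle (OCP)


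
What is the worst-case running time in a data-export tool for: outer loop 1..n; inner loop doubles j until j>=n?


Reasoning: linear outer times logarithmic inner
Complexity: O(n log n)

O(n log n)


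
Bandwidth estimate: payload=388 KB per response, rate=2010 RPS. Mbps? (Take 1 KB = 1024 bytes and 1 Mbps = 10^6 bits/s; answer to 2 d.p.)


Formula: Mbps = payload_bytes * RPS * 8 / 1e6
Payload per request = 388 KB = 388 * 1024 = 397312 bytes
Total bytes/sec = 397312 * 2010 = 798597120
Total bits/sec = 798597120 * 8 = 6388776960
Mbps = 6388776960 / 1e6 = 6388.78

6388.78 Mbps


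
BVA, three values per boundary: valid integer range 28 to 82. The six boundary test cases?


Range: [28, 82]
Boundaries: just below min, min, min+1, max-1, max, just above max
Values: [27, 28, 29, 81, 82, 83]

[27, 28, 29, 81, 82, 83]


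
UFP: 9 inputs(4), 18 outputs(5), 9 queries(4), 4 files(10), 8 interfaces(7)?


UFP = EI*4 + EO*5 + EQ*4 + ILF*10 + EIF*7
UFP = 9*4 + 18*5 + 9*4 + 4*10 + 8*7
UFP = 36 + 90 + 36 + 40 + 56
UFP = 258

258


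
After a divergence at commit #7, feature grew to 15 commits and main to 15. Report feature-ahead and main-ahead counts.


Common ancestor: commit #7
feature commits after divergence: 15 - 7 = 8
main commits after divergence: 15 - 7 = 8
feature is 8 commits ahead of main
main is 8 commits ahead of feature

feature ahead: 8, main ahead: 8


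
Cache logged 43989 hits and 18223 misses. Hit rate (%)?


Formula: hit rate = hits / (hits + misses) * 100
hit rate = 43989 / (43989 + 18223) * 100
hit rate = 43989 / 62212 * 100
hit rate = 70.71%

70.71%


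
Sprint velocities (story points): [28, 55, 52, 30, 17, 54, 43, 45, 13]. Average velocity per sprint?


Formula: Avg velocity = Total points / Number of sprints
Points: [28, 55, 52, 30, 17, 54, 43, 45, 13]
Sum = 28 + 55 + 52 + 30 + 17 + 54 + 43 + 45 + 13 = 337
Avg velocity = 337 / 9 = 37.44 points/sprint

37.44 points/sprint


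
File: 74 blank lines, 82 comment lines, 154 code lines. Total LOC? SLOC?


Total LOC = blank + comment + code
Total LOC = 74 + 82 + 154 = 310
SLOC (source only) = code = 154

Total LOC: 310, SLOC: 154


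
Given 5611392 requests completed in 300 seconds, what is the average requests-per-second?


Formula: throughput = requests / seconds
throughput = 5611392 / 300
throughput = 18704.64 requests/second

18704.64 requests/second


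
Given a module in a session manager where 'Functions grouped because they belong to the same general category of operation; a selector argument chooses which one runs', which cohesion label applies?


Reasoning: Grouped by category of activity, not by data or sequence
Type: Logical cohesion

Logical cohesion


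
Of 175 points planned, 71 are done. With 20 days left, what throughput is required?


Formula: Required rate = Remaining points / Days left
Remaining = 175 - 71 = 104 points
Required rate = 104 / 20 = 5.2 points/day

5.2 points/day


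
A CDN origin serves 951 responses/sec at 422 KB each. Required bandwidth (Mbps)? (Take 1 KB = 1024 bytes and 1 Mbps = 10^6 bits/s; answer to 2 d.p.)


Formula: Mbps = payload_bytes * RPS * 8 / 1e6
Payload per request = 422 KB = 422 * 1024 = 432128 bytes
Total bytes/sec = 432128 * 951 = 410953728
Total bits/sec = 410953728 * 8 = 3287629824
Mbps = 3287629824 / 1e6 = 3287.63

3287.63 Mbps


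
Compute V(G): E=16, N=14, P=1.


Formula: V(G) = E - N + 2P
V(G) = 16 - 14 + 2*1
V(G) = 2 + 2
V(G) = 4

4


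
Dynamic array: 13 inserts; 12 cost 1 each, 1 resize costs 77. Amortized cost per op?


Formula: Amortized cost = Total cost / Operations
Total cost = (12 * 1) + (1 * 77)
Total cost = 12 + 77 = 89
Amortized = 89 / 13 = 6.8462

6.8462


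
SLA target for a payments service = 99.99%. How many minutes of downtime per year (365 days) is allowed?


Formula: allowed downtime = period * (100 - SLA) / 100
Period (year (365 days)) = 525600 minutes
Unavailability fraction = (100 - 99.99) / 100
Allowed downtime = 525600 * (100 - 99.99) / 100
Allowed downtime = 52.56 minutes

52.56 minutes


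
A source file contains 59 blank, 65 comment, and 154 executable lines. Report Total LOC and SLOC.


Total LOC = blank + comment + code
Total LOC = 59 + 65 + 154 = 278
SLOC (source only) = code = 154

Total LOC: 278, SLOC: 154


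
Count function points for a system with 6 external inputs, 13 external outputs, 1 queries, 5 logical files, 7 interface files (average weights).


UFP = EI*4 + EO*5 + EQ*4 + ILF*10 + EIF*7
UFP = 6*4 + 13*5 + 1*4 + 5*10 + 7*7
UFP = 24 + 65 + 4 + 50 + 49
UFP = 192

192


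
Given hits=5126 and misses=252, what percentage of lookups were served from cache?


Formula: hit rate = hits / (hits + misses) * 100
hit rate = 5126 / (5126 + 252) * 100
hit rate = 5126 / 5378 * 100
hit rate = 95.31%

95.31%


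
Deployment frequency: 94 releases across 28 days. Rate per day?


Formula: deployments per day = releases / days
= 94 / 28
= 3.357 deploys/day
(equivalently, 23.5 deploys/week)

3.357 deploys/day


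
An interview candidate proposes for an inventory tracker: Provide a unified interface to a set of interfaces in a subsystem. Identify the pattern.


This matches the Facade pattern

Facade


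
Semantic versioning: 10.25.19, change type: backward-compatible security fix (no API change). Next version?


Current: 10.25.19
Change category: 'backward-compatible security fix (no API change)' → patch bump
SemVer rule: patch bump → increment PATCH (MAJOR and MINOR unchanged)
New: 10.25.20

10.25.20


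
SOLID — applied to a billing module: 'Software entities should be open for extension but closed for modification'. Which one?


This describes the Open/Closed Principle (OCP)

Open/Closed Principle (OCP)


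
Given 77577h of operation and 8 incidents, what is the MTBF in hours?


Formula: MTBF = Total operating time / Number of failures
MTBF = 77577 / 8
MTBF = 9697.13 hours

9697.13 hours


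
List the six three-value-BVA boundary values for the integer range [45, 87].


Range: [45, 87]
Boundaries: just below min, min, min+1, max-1, max, just above max
Values: [44, 45, 46, 86, 87, 88]

[44, 45, 46, 86, 87, 88]


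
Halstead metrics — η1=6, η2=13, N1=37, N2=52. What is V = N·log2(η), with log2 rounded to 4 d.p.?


Formula: V = N * log2(η), where N = N1 + N2 and η = η1 + η2
η = 6 + 13 = 19
N = 37 + 52 = 89
log2(19) ≈ 4.2479
V = 89 * 4.2479 = 378.06

378.06


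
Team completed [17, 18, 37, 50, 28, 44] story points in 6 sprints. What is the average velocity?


Formula: Avg velocity = Total points / Number of sprints
Points: [17, 18, 37, 50, 28, 44]
Sum = 17 + 18 + 37 + 50 + 28 + 44 = 194
Avg velocity = 194 / 6 = 32.33 points/sprint

32.33 points/sprint


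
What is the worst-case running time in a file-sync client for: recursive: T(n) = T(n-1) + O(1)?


Reasoning: linear recursion with constant work per frame
Complexity: O(n)

O(n)


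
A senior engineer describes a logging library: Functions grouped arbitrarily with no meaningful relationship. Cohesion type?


Reasoning: Worst: random grouping
Type: Coincidental cohesion

Coincidental cohesion


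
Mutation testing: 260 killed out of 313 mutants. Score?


Mutation score = killed / total * 100
Mutation score = 260 / 313 * 100
Mutation score = 83.07%

83.07%


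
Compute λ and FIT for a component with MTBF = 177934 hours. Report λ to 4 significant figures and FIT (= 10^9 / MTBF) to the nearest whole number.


Formula: λ = 1 / MTBF; FIT = λ × 1e9 = 1e9 / MTBF
λ = 1 / 177934 ≈ 5.620e-06 failures/hour
FIT = 1e9 / 177934 ≈ 5620 failures per 1e9 hours (nearest whole number)

λ = 5.620e-06 /h, FIT = 5620


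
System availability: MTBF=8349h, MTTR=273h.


Availability = MTBF / (MTBF + MTTR)
Availability = 8349 / (8349 + 273)
Availability = 8349 / 8622
Availability = 96.8337%

96.8337%


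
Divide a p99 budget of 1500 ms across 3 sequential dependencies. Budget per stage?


Formula: per_stage = total_budget / stages
per_stage = 1500 / 3
per_stage = 500.0 ms

500.0 ms


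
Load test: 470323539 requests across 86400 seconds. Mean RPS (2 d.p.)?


Formula: throughput = requests / seconds
throughput = 470323539 / 86400
throughput = 5443.56 requests/second

5443.56 requests/second


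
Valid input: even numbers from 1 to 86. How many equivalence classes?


Constraint: even integers in [1, 86]
Class 1: x < 1 — out-of-range invalid
Class 2: x in [1,86] but odd — wrong type invalid
Class 3: x in [1,86] and even — valid
Class 4: x > 86 — out-of-range invalid
Total equivalence classes: 4

4 equivalence classes


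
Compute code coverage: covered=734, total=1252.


Coverage = covered / total * 100
Coverage = 734 / 1252 * 100
Coverage = 58.63%

58.63%


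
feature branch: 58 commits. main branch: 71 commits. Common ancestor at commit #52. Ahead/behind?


Common ancestor: commit #52
feature commits after divergence: 58 - 52 = 6
main commits after divergence: 71 - 52 = 19
feature is 6 commits ahead of main
main is 19 commits ahead of feature

feature ahead: 6, main ahead: 19


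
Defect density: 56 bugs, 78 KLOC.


Defect density = defects / KLOC
Defect density = 56 / 78
Defect density = 0.718 defects/KLOC

0.718 defects/KLOC


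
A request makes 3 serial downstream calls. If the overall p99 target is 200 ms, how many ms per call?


Formula: per_stage = total_budget / stages
per_stage = 200 / 3
per_stage = 66.67 ms

66.67 ms


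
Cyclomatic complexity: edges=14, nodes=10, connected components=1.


Formula: V(G) = E - N + 2P
V(G) = 14 - 10 + 2*1
V(G) = 4 + 2
V(G) = 6

6


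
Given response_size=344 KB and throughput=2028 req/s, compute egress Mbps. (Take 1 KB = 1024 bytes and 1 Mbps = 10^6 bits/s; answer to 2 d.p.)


Formula: Mbps = payload_bytes * RPS * 8 / 1e6
Payload per request = 344 KB = 344 * 1024 = 352256 bytes
Total bytes/sec = 352256 * 2028 = 714375168
Total bits/sec = 714375168 * 8 = 5715001344
Mbps = 5715001344 / 1e6 = 5715.0

5715.0 Mbps


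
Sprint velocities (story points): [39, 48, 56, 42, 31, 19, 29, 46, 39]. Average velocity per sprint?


Formula: Avg velocity = Total points / Number of sprints
Points: [39, 48, 56, 42, 31, 19, 29, 46, 39]
Sum = 39 + 48 + 56 + 42 + 31 + 19 + 29 + 46 + 39 = 349
Avg velocity = 349 / 9 = 38.78 points/sprint

38.78 points/sprint


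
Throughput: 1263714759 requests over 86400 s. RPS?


Formula: throughput = requests / seconds
throughput = 1263714759 / 86400
throughput = 14626.33 requests/second

14626.33 requests/second


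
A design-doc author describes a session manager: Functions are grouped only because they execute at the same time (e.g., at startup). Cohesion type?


Reasoning: Related by timing only
Type: Temporal cohesion

Temporal cohesion


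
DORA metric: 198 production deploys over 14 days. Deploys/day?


Formula: deployments per day = releases / days
= 198 / 14
= 14.143 deploys/day
(equivalently, 99.0 deploys/week)

14.143 deploys/day


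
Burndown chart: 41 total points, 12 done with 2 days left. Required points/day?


Formula: Required rate = Remaining points / Days left
Remaining = 41 - 12 = 29 points
Required rate = 29 / 2 = 14.5 points/day

14.5 points/day


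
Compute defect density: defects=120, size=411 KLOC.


Defect density = defects / KLOC
Defect density = 120 / 411
Defect density = 0.292 defects/KLOC

0.292 defects/KLOC


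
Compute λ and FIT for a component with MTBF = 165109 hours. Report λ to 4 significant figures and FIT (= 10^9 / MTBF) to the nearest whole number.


Formula: λ = 1 / MTBF; FIT = λ × 1e9 = 1e9 / MTBF
λ = 1 / 165109 ≈ 6.057e-06 failures/hour
FIT = 1e9 / 165109 ≈ 6057 failures per 1e9 hours (nearest whole number)

λ = 6.057e-06 /h, FIT = 6057


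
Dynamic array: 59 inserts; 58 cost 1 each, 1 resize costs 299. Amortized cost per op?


Formula: Amortized cost = Total cost / Operations
Total cost = (58 * 1) + (1 * 299)
Total cost = 58 + 299 = 357
Amortized = 357 / 59 = 6.0508

6.0508


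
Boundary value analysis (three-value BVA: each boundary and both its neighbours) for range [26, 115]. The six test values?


Range: [26, 115]
Boundaries: just below min, min, min+1, max-1, max, just above max
Values: [25, 26, 27, 114, 115, 116]

[25, 26, 27, 114, 115, 116]


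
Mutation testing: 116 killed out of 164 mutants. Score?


Mutation score = killed / total * 100
Mutation score = 116 / 164 * 100
Mutation score = 70.73%

70.73%


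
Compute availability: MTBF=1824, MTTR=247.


Availability = MTBF / (MTBF + MTTR)
Availability = 1824 / (1824 + 247)
Availability = 1824 / 2071
Availability = 88.0734%

88.0734%


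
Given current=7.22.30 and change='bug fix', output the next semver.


Current: 7.22.30
Change category: 'bug fix' → patch bump
SemVer rule: patch bump → increment PATCH (MAJOR and MINOR unchanged)
New: 7.22.31

7.22.31


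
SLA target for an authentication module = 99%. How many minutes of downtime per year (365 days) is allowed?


Formula: allowed downtime = period * (100 - SLA) / 100
Period (year (365 days)) = 525600 minutes
Unavailability fraction = (100 - 99.0) / 100
Allowed downtime = 525600 * (100 - 99.0) / 100
Allowed downtime = 5256.0 minutes

5256.0 minutes


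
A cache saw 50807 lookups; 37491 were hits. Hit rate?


Formula: hit rate = hits / (hits + misses) * 100
hit rate = 37491 / (37491 + 13316) * 100
hit rate = 37491 / 50807 * 100
hit rate = 73.79%

73.79%


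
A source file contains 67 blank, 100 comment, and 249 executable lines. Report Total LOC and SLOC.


Total LOC = blank + comment + code
Total LOC = 67 + 100 + 249 = 416
SLOC (source only) = code = 249

Total LOC: 416, SLOC: 249


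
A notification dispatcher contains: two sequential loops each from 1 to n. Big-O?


Reasoning: sequential dominates: O(n) + O(n) = O(n)
Complexity: O(n)

O(n)


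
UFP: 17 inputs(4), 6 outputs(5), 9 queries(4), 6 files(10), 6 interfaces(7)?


UFP = EI*4 + EO*5 + EQ*4 + ILF*10 + EIF*7
UFP = 17*4 + 6*5 + 9*4 + 6*10 + 6*7
UFP = 68 + 30 + 36 + 60 + 42
UFP = 236

236


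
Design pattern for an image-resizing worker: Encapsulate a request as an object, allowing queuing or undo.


This matches the Command pattern

Command


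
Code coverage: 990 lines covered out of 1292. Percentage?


Coverage = covered / total * 100
Coverage = 990 / 1292 * 100
Coverage = 76.63%

76.63%


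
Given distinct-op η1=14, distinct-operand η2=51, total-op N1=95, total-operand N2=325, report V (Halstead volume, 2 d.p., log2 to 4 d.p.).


Formula: V = N * log2(η), where N = N1 + N2 and η = η1 + η2
η = 14 + 51 = 65
N = 95 + 325 = 420
log2(65) ≈ 6.0224
V = 420 * 6.0224 = 2529.41

2529.41


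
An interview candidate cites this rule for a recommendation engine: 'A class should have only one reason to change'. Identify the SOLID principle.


This describes the Single Responsibility Principle (SRP)

Single Responsibility Principle (SRP)


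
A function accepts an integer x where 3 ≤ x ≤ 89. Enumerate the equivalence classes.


Valid range: [3, 89]
Class 1: x < 3 — invalid
Class 2: 3 ≤ x ≤ 89 — valid
Class 3: x > 89 — invalid
Total equivalence classes: 3

3 equivalence classes


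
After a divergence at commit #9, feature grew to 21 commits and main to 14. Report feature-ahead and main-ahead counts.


Common ancestor: commit #9
feature commits after divergence: 21 - 9 = 12
main commits after divergence: 14 - 9 = 5
feature is 12 commits ahead of main
main is 5 commits ahead of feature

feature ahead: 12, main ahead: 5


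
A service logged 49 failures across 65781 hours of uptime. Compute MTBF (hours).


Formula: MTBF = Total operating time / Number of failures
MTBF = 65781 / 49
MTBF = 1342.47 hours

1342.47 hours


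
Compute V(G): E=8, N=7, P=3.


Formula: V(G) = E - N + 2P
V(G) = 8 - 7 + 2*3
V(G) = 1 + 6
V(G) = 7

7


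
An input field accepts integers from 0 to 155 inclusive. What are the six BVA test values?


Range: [0, 155]
Boundaries: just below min, min, min+1, max-1, max, just above max
Values: [-1, 0, 1, 154, 155, 156]

[-1, 0, 1, 154, 155, 156]


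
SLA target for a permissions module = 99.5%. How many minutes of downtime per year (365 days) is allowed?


Formula: allowed downtime = period * (100 - SLA) / 100
Period (year (365 days)) = 525600 minutes
Unavailability fraction = (100 - 99.5) / 100
Allowed downtime = 525600 * (100 - 99.5) / 100
Allowed downtime = 2628.0 minutes

2628.0 minutes


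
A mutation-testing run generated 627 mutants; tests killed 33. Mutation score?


Mutation score = killed / total * 100
Mutation score = 33 / 627 * 100
Mutation score = 5.26%

5.26%


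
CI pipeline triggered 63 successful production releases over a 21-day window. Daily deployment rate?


Formula: deployments per day = releases / days
= 63 / 21
= 3.0 deploys/day
(equivalently, 21.0 deploys/week)

3.0 deploys/day


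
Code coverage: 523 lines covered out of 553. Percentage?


Coverage = covered / total * 100
Coverage = 523 / 553 * 100
Coverage = 94.58%

94.58%


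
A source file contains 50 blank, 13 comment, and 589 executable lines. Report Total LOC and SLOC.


Total LOC = blank + comment + code
Total LOC = 50 + 13 + 589 = 652
SLOC (source only) = code = 589

Total LOC: 652, SLOC: 589


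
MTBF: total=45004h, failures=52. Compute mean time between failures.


Formula: MTBF = Total operating time / Number of failures
MTBF = 45004 / 52
MTBF = 865.46 hours

865.46 hours


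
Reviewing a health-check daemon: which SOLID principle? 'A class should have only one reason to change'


This describes the Single Responsibility Principle (SRP)

Single Responsibility Principle (SRP)


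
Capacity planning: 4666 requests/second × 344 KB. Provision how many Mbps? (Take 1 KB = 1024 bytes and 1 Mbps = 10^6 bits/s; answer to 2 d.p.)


Formula: Mbps = payload_bytes * RPS * 8 / 1e6
Payload per request = 344 KB = 344 * 1024 = 352256 bytes
Total bytes/sec = 352256 * 4666 = 1643626496
Total bits/sec = 1643626496 * 8 = 13149011968
Mbps = 13149011968 / 1e6 = 13149.01

13149.01 Mbps


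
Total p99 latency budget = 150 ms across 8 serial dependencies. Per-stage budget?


Formula: per_stage = total_budget / stages
per_stage = 150 / 8
per_stage = 18.75 ms

18.75 ms


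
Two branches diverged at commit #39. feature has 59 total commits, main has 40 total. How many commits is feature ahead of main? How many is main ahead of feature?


Common ancestor: commit #39
feature commits after divergence: 59 - 39 = 20
main commits after divergence: 40 - 39 = 1
feature is 20 commits ahead of main
main is 1 commits ahead of feature

feature ahead: 20, main ahead: 1


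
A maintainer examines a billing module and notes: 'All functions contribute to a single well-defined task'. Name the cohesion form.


Reasoning: Best: single purpose
Type: Functional cohesion

Functional cohesion


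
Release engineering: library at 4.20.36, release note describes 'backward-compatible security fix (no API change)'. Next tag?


Current: 4.20.36
Change category: 'backward-compatible security fix (no API change)' → patch bump
SemVer rule: patch bump → increment PATCH (MAJOR and MINOR unchanged)
New: 4.20.37

4.20.37


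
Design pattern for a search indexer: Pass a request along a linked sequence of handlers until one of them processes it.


This matches the Chain of Responsibility pattern

Chain of Responsibility


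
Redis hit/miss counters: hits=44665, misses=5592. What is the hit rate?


Formula: hit rate = hits / (hits + misses) * 100
hit rate = 44665 / (44665 + 5592) * 100
hit rate = 44665 / 50257 * 100
hit rate = 88.87%

88.87%


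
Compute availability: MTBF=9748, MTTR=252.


Availability = MTBF / (MTBF + MTTR)
Availability = 9748 / (9748 + 252)
Availability = 9748 / 10000
Availability = 97.48%

97.48%


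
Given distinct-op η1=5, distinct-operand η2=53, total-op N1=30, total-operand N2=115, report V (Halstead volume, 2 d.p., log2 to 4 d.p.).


Formula: V = N * log2(η), where N = N1 + N2 and η = η1 + η2
η = 5 + 53 = 58
N = 30 + 115 = 145
log2(58) ≈ 5.8580
V = 145 * 5.8580 = 849.41

849.41


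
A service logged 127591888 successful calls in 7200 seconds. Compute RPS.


Formula: throughput = requests / seconds
throughput = 127591888 / 7200
throughput = 17721.1 requests/second

17721.1 requests/second


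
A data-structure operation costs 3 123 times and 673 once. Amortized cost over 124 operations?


Formula: Amortized cost = Total cost / Operations
Total cost = (123 * 3) + (1 * 673)
Total cost = 369 + 673 = 1042
Amortized = 1042 / 124 = 8.4032

8.4032


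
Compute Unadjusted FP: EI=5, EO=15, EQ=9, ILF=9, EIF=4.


UFP = EI*4 + EO*5 + EQ*4 + ILF*10 + EIF*7
UFP = 5*4 + 15*5 + 9*4 + 9*10 + 4*7
UFP = 20 + 75 + 36 + 90 + 28
UFP = 249

249


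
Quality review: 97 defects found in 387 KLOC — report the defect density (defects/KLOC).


Defect density = defects / KLOC
Defect density = 97 / 387
Defect density = 0.251 defects/KLOC

0.251 defects/KLOC


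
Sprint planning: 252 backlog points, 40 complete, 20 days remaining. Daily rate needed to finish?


Formula: Required rate = Remaining points / Days left
Remaining = 252 - 40 = 212 points
Required rate = 212 / 20 = 10.6 points/day

10.6 points/day


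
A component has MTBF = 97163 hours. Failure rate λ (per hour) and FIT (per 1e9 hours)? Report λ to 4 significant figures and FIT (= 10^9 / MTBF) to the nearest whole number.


Formula: λ = 1 / MTBF; FIT = λ × 1e9 = 1e9 / MTBF
λ = 1 / 97163 ≈ 1.029e-05 failures/hour
FIT = 1e9 / 97163 ≈ 10292 failures per 1e9 hours (nearest whole number)

λ = 1.029e-05 /h, FIT = 10292


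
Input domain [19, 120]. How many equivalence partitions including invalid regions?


Valid range: [19, 120]
Class 1: x < 19 — invalid
Class 2: 19 ≤ x ≤ 120 — valid
Class 3: x > 120 — invalid
Total equivalence classes: 3

3 equivalence classes


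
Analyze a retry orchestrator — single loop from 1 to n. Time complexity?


Reasoning: one pass through n items
Complexity: O(n)

O(n)


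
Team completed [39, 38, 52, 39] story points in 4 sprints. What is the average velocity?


Formula: Avg velocity = Total points / Number of sprints
Points: [39, 38, 52, 39]
Sum = 39 + 38 + 52 + 39 = 168
Avg velocity = 168 / 4 = 42.0 points/sprint

42.0 points/sprint


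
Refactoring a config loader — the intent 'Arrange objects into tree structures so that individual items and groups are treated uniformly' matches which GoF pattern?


This matches the Composite pattern

Composite


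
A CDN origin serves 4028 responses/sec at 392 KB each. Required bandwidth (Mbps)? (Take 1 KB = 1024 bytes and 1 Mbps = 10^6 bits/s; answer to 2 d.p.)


Formula: Mbps = payload_bytes * RPS * 8 / 1e6
Payload per request = 392 KB = 392 * 1024 = 401408 bytes
Total bytes/sec = 401408 * 4028 = 1616871424
Total bits/sec = 1616871424 * 8 = 12934971392
Mbps = 12934971392 / 1e6 = 12934.97

12934.97 Mbps


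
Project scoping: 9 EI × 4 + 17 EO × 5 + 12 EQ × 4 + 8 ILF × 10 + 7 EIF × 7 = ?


UFP = EI*4 + EO*5 + EQ*4 + ILF*10 + EIF*7
UFP = 9*4 + 17*5 + 12*4 + 8*10 + 7*7
UFP = 36 + 85 + 48 + 80 + 49
UFP = 298

298


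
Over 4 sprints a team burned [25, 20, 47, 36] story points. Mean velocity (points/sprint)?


Formula: Avg velocity = Total points / Number of sprints
Points: [25, 20, 47, 36]
Sum = 25 + 20 + 47 + 36 = 128
Avg velocity = 128 / 4 = 32.0 points/sprint

32.0 points/sprint


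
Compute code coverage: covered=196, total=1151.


Coverage = covered / total * 100
Coverage = 196 / 1151 * 100
Coverage = 17.03%

17.03%


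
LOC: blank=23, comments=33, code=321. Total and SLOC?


Total LOC = blank + comment + code
Total LOC = 23 + 33 + 321 = 377
SLOC (source only) = code = 321

Total LOC: 377, SLOC: 321


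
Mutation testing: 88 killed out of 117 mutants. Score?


Mutation score = killed / total * 100
Mutation score = 88 / 117 * 100
Mutation score = 75.21%

75.21%


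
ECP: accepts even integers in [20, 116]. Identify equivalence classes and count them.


Constraint: even integers in [20, 116]
Class 1: x < 20 — out-of-range invalid
Class 2: x in [20,116] but odd — wrong type invalid
Class 3: x in [20,116] and even — valid
Class 4: x > 116 — out-of-range invalid
Total equivalence classes: 4

4 equivalence classes


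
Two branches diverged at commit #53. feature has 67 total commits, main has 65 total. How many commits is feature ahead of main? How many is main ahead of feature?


Common ancestor: commit #53
feature commits after divergence: 67 - 53 = 14
main commits after divergence: 65 - 53 = 12
feature is 14 commits ahead of main
main is 12 commits ahead of feature

feature ahead: 14, main ahead: 12


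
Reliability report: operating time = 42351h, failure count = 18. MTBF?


Formula: MTBF = Total operating time / Number of failures
MTBF = 42351 / 18
MTBF = 2352.83 hours

2352.83 hours


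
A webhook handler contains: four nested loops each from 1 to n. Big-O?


Reasoning: four levels of nesting
Complexity: O(n^4)

O(n^4)


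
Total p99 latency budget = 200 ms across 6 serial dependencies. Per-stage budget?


Formula: per_stage = total_budget / stages
per_stage = 200 / 6
per_stage = 33.33 ms

33.33 ms


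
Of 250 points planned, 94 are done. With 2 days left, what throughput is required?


Formula: Required rate = Remaining points / Days left
Remaining = 250 - 94 = 156 points
Required rate = 156 / 2 = 78.0 points/day

78.0 points/day


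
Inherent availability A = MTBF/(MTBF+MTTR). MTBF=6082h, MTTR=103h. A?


Availability = MTBF / (MTBF + MTTR)
Availability = 6082 / (6082 + 103)
Availability = 6082 / 6185
Availability = 98.3347%

98.3347%


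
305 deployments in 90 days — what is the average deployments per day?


Formula: deployments per day = releases / days
= 305 / 90
= 3.389 deploys/day
(equivalently, 23.72 deploys/week)

3.389 deploys/day


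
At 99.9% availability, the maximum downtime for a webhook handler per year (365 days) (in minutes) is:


Formula: allowed downtime = period * (100 - SLA) / 100
Period (year (365 days)) = 525600 minutes
Unavailability fraction = (100 - 99.9) / 100
Allowed downtime = 525600 * (100 - 99.9) / 100
Allowed downtime = 525.6 minutes

525.6 minutes


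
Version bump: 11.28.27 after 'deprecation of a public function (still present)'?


Current: 11.28.27
Change category: 'deprecation of a public function (still present)' → minor bump
SemVer rule: minor bump → increment MINOR, reset PATCH to 0 (MAJOR unchanged)
New: 11.29.0

11.29.0


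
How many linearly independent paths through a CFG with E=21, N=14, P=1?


Formula: V(G) = E - N + 2P
V(G) = 21 - 14 + 2*1
V(G) = 7 + 2
V(G) = 9

9


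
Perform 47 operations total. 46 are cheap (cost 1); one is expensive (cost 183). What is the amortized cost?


Formula: Amortized cost = Total cost / Operations
Total cost = (46 * 1) + (1 * 183)
Total cost = 46 + 183 = 229
Amortized = 229 / 47 = 4.8723

4.8723


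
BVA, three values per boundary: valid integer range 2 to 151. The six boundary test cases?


Range: [2, 151]
Boundaries: just below min, min, min+1, max-1, max, just above max
Values: [1, 2, 3, 150, 151, 152]

[1, 2, 3, 150, 151, 152]


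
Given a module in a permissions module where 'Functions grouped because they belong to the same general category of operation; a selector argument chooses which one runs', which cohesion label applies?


Reasoning: Grouped by category of activity, not by data or sequence
Type: Logical cohesion

Logical cohesion


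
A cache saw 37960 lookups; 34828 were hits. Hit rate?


Formula: hit rate = hits / (hits + misses) * 100
hit rate = 34828 / (34828 + 3132) * 100
hit rate = 34828 / 37960 * 100
hit rate = 91.75%

91.75%


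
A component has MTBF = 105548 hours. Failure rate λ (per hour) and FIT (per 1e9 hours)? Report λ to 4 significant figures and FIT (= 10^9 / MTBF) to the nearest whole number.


Formula: λ = 1 / MTBF; FIT = λ × 1e9 = 1e9 / MTBF
λ = 1 / 105548 ≈ 9.474e-06 failures/hour
FIT = 1e9 / 105548 ≈ 9474 failures per 1e9 hours (nearest whole number)

λ = 9.474e-06 /h, FIT = 9474


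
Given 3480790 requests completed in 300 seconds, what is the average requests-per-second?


Formula: throughput = requests / seconds
throughput = 3480790 / 300
throughput = 11602.63 requests/second

11602.63 requests/second


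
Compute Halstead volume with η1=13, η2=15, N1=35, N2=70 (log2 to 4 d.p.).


Formula: V = N * log2(η), where N = N1 + N2 and η = η1 + η2
η = 13 + 15 = 28
N = 35 + 70 = 105
log2(28) ≈ 4.8074
V = 105 * 4.8074 = 504.78

504.78


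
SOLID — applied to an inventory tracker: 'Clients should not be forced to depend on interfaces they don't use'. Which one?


This describes the Interface Segregation Principle (ISP)

Interface Segregation Principle (ISP)


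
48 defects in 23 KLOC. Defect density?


Defect density = defects / KLOC
Defect density = 48 / 23
Defect density = 2.087 defects/KLOC

2.087 defects/KLOC


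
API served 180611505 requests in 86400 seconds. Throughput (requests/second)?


Formula: throughput = requests / seconds
throughput = 180611505 / 86400
throughput = 2090.41 requests/second

2090.41 requests/second


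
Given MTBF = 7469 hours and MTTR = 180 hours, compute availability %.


Availability = MTBF / (MTBF + MTTR)
Availability = 7469 / (7469 + 180)
Availability = 7469 / 7649
Availability = 97.6468%

97.6468%


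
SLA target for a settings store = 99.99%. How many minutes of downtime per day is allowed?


Formula: allowed downtime = period * (100 - SLA) / 100
Period (day) = 1440 minutes
Unavailability fraction = (100 - 99.99) / 100
Allowed downtime = 1440 * (100 - 99.99) / 100
Allowed downtime = 0.144 minutes

0.144 minutes


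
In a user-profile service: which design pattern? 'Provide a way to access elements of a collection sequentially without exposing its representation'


This matches the Iterator pattern

Iterator


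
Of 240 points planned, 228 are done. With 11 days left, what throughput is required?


Formula: Required rate = Remaining points / Days left
Remaining = 240 - 228 = 12 points
Required rate = 12 / 11 = 1.09 points/day

1.09 points/day


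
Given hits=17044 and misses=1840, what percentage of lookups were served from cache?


Formula: hit rate = hits / (hits + misses) * 100
hit rate = 17044 / (17044 + 1840) * 100
hit rate = 17044 / 18884 * 100
hit rate = 90.26%

90.26%


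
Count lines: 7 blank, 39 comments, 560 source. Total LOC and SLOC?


Total LOC = blank + comment + code
Total LOC = 7 + 39 + 560 = 606
SLOC (source only) = code = 560

Total LOC: 606, SLOC: 560


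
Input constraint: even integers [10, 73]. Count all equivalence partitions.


Constraint: even integers in [10, 73]
Class 1: x < 10 — out-of-range invalid
Class 2: x in [10,73] but odd — wrong type invalid
Class 3: x in [10,73] and even — valid
Class 4: x > 73 — out-of-range invalid
Total equivalence classes: 4

4 equivalence classes


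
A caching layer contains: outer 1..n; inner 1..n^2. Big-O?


Reasoning: n times n^2
Complexity: O(n^3)

O(n^3)


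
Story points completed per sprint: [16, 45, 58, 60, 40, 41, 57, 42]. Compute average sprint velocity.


Formula: Avg velocity = Total points / Number of sprints
Points: [16, 45, 58, 60, 40, 41, 57, 42]
Sum = 16 + 45 + 58 + 60 + 40 + 41 + 57 + 42 = 359
Avg velocity = 359 / 8 = 44.88 points/sprint

44.88 points/sprint


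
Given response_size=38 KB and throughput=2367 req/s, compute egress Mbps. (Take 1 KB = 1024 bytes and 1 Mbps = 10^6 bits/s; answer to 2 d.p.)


Formula: Mbps = payload_bytes * RPS * 8 / 1e6
Payload per request = 38 KB = 38 * 1024 = 38912 bytes
Total bytes/sec = 38912 * 2367 = 92104704
Total bits/sec = 92104704 * 8 = 736837632
Mbps = 736837632 / 1e6 = 736.84

736.84 Mbps


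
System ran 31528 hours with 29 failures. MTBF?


Formula: MTBF = Total operating time / Number of failures
MTBF = 31528 / 29
MTBF = 1087.17 hours

1087.17 hours


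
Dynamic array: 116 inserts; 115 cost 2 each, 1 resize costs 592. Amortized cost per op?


Formula: Amortized cost = Total cost / Operations
Total cost = (115 * 2) + (1 * 592)
Total cost = 230 + 592 = 822
Amortized = 822 / 116 = 7.0862

7.0862


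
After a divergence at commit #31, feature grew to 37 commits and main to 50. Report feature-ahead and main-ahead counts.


Common ancestor: commit #31
feature commits after divergence: 37 - 31 = 6
main commits after divergence: 50 - 31 = 19
feature is 6 commits ahead of main
main is 19 commits ahead of feature

feature ahead: 6, main ahead: 19


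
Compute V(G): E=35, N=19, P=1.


Formula: V(G) = E - N + 2P
V(G) = 35 - 19 + 2*1
V(G) = 16 + 2
V(G) = 18

18


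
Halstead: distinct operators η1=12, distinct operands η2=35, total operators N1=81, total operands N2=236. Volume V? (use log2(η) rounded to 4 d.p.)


Formula: V = N * log2(η), where N = N1 + N2 and η = η1 + η2
η = 12 + 35 = 47
N = 81 + 236 = 317
log2(47) ≈ 5.5546
V = 317 * 5.5546 = 1760.81

1760.81


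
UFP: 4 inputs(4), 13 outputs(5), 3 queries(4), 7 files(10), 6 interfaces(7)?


UFP = EI*4 + EO*5 + EQ*4 + ILF*10 + EIF*7
UFP = 4*4 + 13*5 + 3*4 + 7*10 + 6*7
UFP = 16 + 65 + 12 + 70 + 42
UFP = 205

205


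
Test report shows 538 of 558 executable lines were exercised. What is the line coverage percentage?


Coverage = covered / total * 100
Coverage = 538 / 558 * 100
Coverage = 96.42%

96.42%


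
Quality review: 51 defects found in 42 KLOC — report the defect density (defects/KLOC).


Defect density = defects / KLOC
Defect density = 51 / 42
Defect density = 1.214 defects/KLOC

1.214 defects/KLOC


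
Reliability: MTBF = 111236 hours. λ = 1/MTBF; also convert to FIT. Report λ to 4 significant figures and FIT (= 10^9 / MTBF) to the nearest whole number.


Formula: λ = 1 / MTBF; FIT = λ × 1e9 = 1e9 / MTBF
λ = 1 / 111236 ≈ 8.990e-06 failures/hour
FIT = 1e9 / 111236 ≈ 8990 failures per 1e9 hours (nearest whole number)

λ = 8.990e-06 /h, FIT = 8990


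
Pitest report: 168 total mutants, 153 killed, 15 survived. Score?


Mutation score = killed / total * 100
Mutation score = 153 / 168 * 100
Mutation score = 91.07%

91.07%


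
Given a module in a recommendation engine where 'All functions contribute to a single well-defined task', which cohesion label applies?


Reasoning: Best: single purpose
Type: Functional cohesion

Functional cohesion


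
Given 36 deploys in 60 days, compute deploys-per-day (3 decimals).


Formula: deployments per day = releases / days
= 36 / 60
= 0.6 deploys/day
(equivalently, 4.2 deploys/week)

0.6 deploys/day
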